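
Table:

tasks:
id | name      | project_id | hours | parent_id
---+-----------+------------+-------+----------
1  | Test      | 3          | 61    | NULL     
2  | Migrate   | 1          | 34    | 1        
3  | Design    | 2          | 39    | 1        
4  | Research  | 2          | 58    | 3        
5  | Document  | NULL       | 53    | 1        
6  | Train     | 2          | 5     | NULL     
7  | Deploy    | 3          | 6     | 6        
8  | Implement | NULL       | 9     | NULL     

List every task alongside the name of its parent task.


This is a self-join: tasks is joined to a second copy of itself, matching each row's parent_id to another row's id. Use LEFT JOIN so rows with parent_id=NULL are kept.
  - task 1 (Test): parent_id=NULL -> NULL
  - task 2 (Migrate): parent_id=1 -> Test
  - task 3 (Design): parent_id=1 -> Test
  - task 4 (Research): parent_id=3 -> Design
  - task 5 (Document): parent_id=1 -> Test
  - task 6 (Train): parent_id=NULL -> NULL
  - task 7 (Deploy): parent_id=6 -> Train
  - task 8 (Implement): parent_id=NULL -> NULL

SQL:
SELECT a.name AS item, b.name AS parent
FROM tasks a
LEFT JOIN tasks b ON a.parent_id = b.id

Result:
item      | parent
----------+-------
Test      | NULL  
Migrate   | Test  
Design    | Test  
Research  | Design
Document  | Test  
Train     | NULL  
Deploy    | Train 
Implement | NULL  


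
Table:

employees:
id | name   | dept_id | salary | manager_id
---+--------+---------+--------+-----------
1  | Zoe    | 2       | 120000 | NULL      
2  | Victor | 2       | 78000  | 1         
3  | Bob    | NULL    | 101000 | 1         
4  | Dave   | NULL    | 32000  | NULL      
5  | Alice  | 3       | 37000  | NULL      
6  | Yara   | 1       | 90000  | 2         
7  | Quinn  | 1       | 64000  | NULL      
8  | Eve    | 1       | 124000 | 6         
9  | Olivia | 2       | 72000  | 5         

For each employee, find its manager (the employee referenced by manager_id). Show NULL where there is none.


This is a self-join: employees is joined to a second copy of itself, matching each row's manager_id to another row's id. Use LEFT JOIN so rows with manager_id=NULL are kept.
  - employee 1 (Zoe): manager_id=NULL -> NULL
  - employee 2 (Victor): manager_id=1 -> Zoe
  - employee 3 (Bob): manager_id=1 -> Zoe
  - employee 4 (Dave): manager_id=NULL -> NULL
  - employee 5 (Alice): manager_id=NULL -> NULL
  - employee 6 (Yara): manager_id=2 -> Victor
  - employee 7 (Quinn): manager_id=NULL -> NULL
  - employee 8 (Eve): manager_id=6 -> Yara
  - employee 9 (Olivia): manager_id=5 -> Alice

SQL:
SELECT a.name AS item, b.name AS manager
FROM employees a
LEFT JOIN employees b ON a.manager_id = b.id

Result:
item   | manager
-------+--------
Zoe    | NULL   
Victor | Zoe    
Bob    | Zoe    
Dave   | NULL   
Alice  | NULL   
Yara   | Victor 
Quinn  | NULL   
Eve    | Yara   
Olivia | Alice  


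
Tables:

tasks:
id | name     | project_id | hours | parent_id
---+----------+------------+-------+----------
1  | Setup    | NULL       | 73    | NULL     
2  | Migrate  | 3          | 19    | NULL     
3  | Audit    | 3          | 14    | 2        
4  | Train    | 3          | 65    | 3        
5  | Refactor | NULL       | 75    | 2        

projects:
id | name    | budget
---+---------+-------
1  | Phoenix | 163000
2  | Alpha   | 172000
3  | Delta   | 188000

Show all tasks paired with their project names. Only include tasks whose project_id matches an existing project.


INNER JOIN keeps only tasks rows whose project_id matches an id in projects. Walk through each task:
  - task 1 (Setup): project_id=NULL, no match -> dropped
  - task 2 (Migrate): project_id=3 -> matches Delta
  - task 3 (Audit): project_id=3 -> matches Delta
  - task 4 (Train): project_id=3 -> matches Delta
  - task 5 (Refactor): project_id=NULL, no match -> dropped
So 2 of 5 rows are dropped.

SQL:
SELECT a.name, b.name AS project
FROM tasks a
INNER JOIN projects b ON a.project_id = b.id

Result:
name    | project
--------+--------
Migrate | Delta  
Audit   | Delta  
Train   | Delta  


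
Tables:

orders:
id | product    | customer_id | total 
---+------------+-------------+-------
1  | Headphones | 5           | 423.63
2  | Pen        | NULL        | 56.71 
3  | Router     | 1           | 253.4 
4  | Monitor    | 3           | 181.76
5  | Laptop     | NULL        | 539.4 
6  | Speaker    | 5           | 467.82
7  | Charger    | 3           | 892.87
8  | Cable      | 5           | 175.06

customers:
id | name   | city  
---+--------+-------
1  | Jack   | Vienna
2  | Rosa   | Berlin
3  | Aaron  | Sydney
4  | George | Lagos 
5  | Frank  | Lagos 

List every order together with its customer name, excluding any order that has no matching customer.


INNER JOIN keeps only orders rows whose customer_id matches an id in customers. Walk through each order:
  - order 1 (Headphones): customer_id=5 -> matches Frank
  - order 2 (Pen): customer_id=NULL, no match -> dropped
  - order 3 (Router): customer_id=1 -> matches Jack
  - order 4 (Monitor): customer_id=3 -> matches Aaron
  - order 5 (Laptop): customer_id=NULL, no match -> dropped
  - order 6 (Speaker): customer_id=5 -> matches Frank
  - order 7 (Charger): customer_id=3 -> matches Aaron
  - order 8 (Cable): customer_id=5 -> matches Frank
So 2 of 8 rows are dropped.

SQL:
SELECT a.product, b.name AS customer
FROM orders a
INNER JOIN customers b ON a.customer_id = b.id

Result:
product    | customer
-----------+---------
Headphones | Frank   
Router     | Jack    
Monitor    | Aaron   
Speaker    | Frank   
Charger    | Aaron   
Cable      | Frank   


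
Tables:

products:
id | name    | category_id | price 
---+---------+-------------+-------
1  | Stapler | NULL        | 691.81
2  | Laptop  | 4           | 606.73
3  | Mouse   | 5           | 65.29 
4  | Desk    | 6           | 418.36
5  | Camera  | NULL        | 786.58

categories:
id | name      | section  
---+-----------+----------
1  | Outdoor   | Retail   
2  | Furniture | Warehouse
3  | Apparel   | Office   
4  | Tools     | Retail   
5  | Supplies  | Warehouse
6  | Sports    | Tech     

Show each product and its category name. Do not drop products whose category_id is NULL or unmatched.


LEFT JOIN keeps every row from products (the left table); where category_id has no match in categories, the category columns become NULL. Walk through each product:
  - product 1 (Stapler): category_id=NULL, no match -> kept with NULL
  - product 2 (Laptop): category_id=4 -> matches Tools
  - product 3 (Mouse): category_id=5 -> matches Supplies
  - product 4 (Desk): category_id=6 -> matches Sports
  - product 5 (Camera): category_id=NULL, no match -> kept with NULL
All 5 rows appear; 2 have NULL category.

SQL:
SELECT a.name, b.name AS category
FROM products a
LEFT JOIN categories b ON a.category_id = b.id

Result:
name    | category
--------+---------
Stapler | NULL    
Laptop  | Tools   
Mouse   | Supplies
Desk    | Sports  
Camera  | NULL    


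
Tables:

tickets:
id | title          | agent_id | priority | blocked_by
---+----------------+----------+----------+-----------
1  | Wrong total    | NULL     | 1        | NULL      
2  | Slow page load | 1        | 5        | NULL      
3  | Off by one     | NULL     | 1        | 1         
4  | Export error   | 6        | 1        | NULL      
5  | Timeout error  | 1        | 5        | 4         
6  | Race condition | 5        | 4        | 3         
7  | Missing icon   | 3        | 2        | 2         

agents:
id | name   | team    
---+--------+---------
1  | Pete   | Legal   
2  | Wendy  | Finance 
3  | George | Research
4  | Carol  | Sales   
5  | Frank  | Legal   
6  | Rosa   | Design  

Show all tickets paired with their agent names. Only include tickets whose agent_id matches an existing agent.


INNER JOIN keeps only tickets rows whose agent_id matches an id in agents. Walk through each ticket:
  - ticket 1 (Wrong total): agent_id=NULL, no match -> dropped
  - ticket 2 (Slow page load): agent_id=1 -> matches Pete
  - ticket 3 (Off by one): agent_id=NULL, no match -> dropped
  - ticket 4 (Export error): agent_id=6 -> matches Rosa
  - ticket 5 (Timeout error): agent_id=1 -> matches Pete
  - ticket 6 (Race condition): agent_id=5 -> matches Frank
  - ticket 7 (Missing icon): agent_id=3 -> matches George
So 2 of 7 rows are dropped.

SQL:
SELECT a.title, b.name AS agent
FROM tickets a
INNER JOIN agents b ON a.agent_id = b.id

Result:
title          | agent 
---------------+-------
Slow page load | Pete  
Export error   | Rosa  
Timeout error  | Pete  
Race condition | Frank 
Missing icon   | George


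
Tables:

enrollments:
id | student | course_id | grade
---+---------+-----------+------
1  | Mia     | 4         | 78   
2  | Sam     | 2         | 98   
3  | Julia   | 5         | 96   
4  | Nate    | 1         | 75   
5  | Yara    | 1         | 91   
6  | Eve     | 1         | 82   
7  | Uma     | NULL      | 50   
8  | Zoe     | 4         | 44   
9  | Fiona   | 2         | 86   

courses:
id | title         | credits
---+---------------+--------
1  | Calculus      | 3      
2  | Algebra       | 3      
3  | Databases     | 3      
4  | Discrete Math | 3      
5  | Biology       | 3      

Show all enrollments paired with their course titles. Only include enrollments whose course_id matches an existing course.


INNER JOIN keeps only enrollments rows whose course_id matches an id in courses. Walk through each enrollment:
  - enrollment 1 (Mia): course_id=4 -> matches Discrete Math
  - enrollment 2 (Sam): course_id=2 -> matches Algebra
  - enrollment 3 (Julia): course_id=5 -> matches Biology
  - enrollment 4 (Nate): course_id=1 -> matches Calculus
  - enrollment 5 (Yara): course_id=1 -> matches Calculus
  - enrollment 6 (Eve): course_id=1 -> matches Calculus
  - enrollment 7 (Uma): course_id=NULL, no match -> dropped
  - enrollment 8 (Zoe): course_id=4 -> matches Discrete Math
  - enrollment 9 (Fiona): course_id=2 -> matches Algebra
So 1 of 9 rows is dropped.

SQL:
SELECT a.student, b.title AS course
FROM enrollments a
INNER JOIN courses b ON a.course_id = b.id

Result:
student | course       
--------+--------------
Mia     | Discrete Math
Sam     | Algebra      
Julia   | Biology      
Nate    | Calculus     
Yara    | Calculus     
Eve     | Calculus     
Zoe     | Discrete Math
Fiona   | Algebra      


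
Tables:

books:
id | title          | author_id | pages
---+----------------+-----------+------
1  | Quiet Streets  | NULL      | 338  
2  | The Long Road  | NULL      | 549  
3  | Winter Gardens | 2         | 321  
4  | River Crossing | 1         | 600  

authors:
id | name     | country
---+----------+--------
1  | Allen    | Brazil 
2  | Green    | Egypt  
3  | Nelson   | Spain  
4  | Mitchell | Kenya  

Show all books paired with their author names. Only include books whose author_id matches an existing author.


INNER JOIN keeps only books rows whose author_id matches an id in authors. Walk through each book:
  - book 1 (Quiet Streets): author_id=NULL, no match -> dropped
  - book 2 (The Long Road): author_id=NULL, no match -> dropped
  - book 3 (Winter Gardens): author_id=2 -> matches Green
  - book 4 (River Crossing): author_id=1 -> matches Allen
So 2 of 4 rows are dropped.

SQL:
SELECT a.title, b.name AS author
FROM books a
INNER JOIN authors b ON a.author_id = b.id

Result:
title          | author
---------------+-------
Winter Gardens | Green 
River Crossing | Allen 


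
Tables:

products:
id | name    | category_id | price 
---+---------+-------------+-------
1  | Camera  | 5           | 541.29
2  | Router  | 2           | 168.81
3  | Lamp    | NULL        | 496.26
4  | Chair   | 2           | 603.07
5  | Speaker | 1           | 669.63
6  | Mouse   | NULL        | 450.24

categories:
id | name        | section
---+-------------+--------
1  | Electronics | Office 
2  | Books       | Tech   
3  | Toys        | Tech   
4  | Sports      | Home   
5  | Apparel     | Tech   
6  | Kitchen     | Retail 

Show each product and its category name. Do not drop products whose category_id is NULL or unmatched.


LEFT JOIN keeps every row from products (the left table); where category_id has no match in categories, the category columns become NULL. Walk through each product:
  - product 1 (Camera): category_id=5 -> matches Apparel
  - product 2 (Router): category_id=2 -> matches Books
  - product 3 (Lamp): category_id=NULL, no match -> kept with NULL
  - product 4 (Chair): category_id=2 -> matches Books
  - product 5 (Speaker): category_id=1 -> matches Electronics
  - product 6 (Mouse): category_id=NULL, no match -> kept with NULL
All 6 rows appear; 2 have NULL category.

SQL:
SELECT a.name, b.name AS category
FROM products a
LEFT JOIN categories b ON a.category_id = b.id

Result:
name    | category   
--------+------------
Camera  | Apparel    
Router  | Books      
Lamp    | NULL       
Chair   | Books      
Speaker | Electronics
Mouse   | NULL       


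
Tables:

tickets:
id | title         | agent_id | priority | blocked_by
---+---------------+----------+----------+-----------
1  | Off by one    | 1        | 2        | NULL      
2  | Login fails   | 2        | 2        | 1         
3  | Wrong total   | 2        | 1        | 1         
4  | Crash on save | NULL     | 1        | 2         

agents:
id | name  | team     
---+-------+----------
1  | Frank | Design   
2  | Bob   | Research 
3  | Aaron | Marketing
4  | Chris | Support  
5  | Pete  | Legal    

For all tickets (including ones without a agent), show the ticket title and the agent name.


LEFT JOIN keeps every row from tickets (the left table); where agent_id has no match in agents, the agent columns become NULL. Walk through each ticket:
  - ticket 1 (Off by one): agent_id=1 -> matches Frank
  - ticket 2 (Login fails): agent_id=2 -> matches Bob
  - ticket 3 (Wrong total): agent_id=2 -> matches Bob
  - ticket 4 (Crash on save): agent_id=NULL, no match -> kept with NULL
All 4 rows appear; 1 has NULL agent.

SQL:
SELECT a.title, b.name AS agent
FROM tickets a
LEFT JOIN agents b ON a.agent_id = b.id

Result:
title         | agent
--------------+------
Off by one    | Frank
Login fails   | Bob  
Wrong total   | Bob  
Crash on save | NULL 


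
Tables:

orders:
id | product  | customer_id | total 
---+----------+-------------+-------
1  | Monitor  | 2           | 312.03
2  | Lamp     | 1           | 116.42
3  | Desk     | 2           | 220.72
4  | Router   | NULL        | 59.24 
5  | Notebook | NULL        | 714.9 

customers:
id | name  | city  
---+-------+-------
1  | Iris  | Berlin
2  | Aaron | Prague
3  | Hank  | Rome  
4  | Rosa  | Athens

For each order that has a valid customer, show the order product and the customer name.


INNER JOIN keeps only orders rows whose customer_id matches an id in customers. Walk through each order:
  - order 1 (Monitor): customer_id=2 -> matches Aaron
  - order 2 (Lamp): customer_id=1 -> matches Iris
  - order 3 (Desk): customer_id=2 -> matches Aaron
  - order 4 (Router): customer_id=NULL, no match -> dropped
  - order 5 (Notebook): customer_id=NULL, no match -> dropped
So 2 of 5 rows are dropped.

SQL:
SELECT a.product, b.name AS customer
FROM orders a
INNER JOIN customers b ON a.customer_id = b.id

Result:
product | customer
--------+---------
Monitor | Aaron   
Lamp    | Iris    
Desk    | Aaron   


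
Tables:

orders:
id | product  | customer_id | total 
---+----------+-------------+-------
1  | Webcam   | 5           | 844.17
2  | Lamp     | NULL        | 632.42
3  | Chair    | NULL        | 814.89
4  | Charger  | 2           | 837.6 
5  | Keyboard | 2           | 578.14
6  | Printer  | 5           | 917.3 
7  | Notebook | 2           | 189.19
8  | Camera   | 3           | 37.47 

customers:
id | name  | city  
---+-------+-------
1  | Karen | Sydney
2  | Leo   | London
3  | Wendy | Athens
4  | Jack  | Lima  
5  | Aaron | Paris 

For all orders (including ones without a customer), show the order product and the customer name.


LEFT JOIN keeps every row from orders (the left table); where customer_id has no match in customers, the customer columns become NULL. Walk through each order:
  - order 1 (Webcam): customer_id=5 -> matches Aaron
  - order 2 (Lamp): customer_id=NULL, no match -> kept with NULL
  - order 3 (Chair): customer_id=NULL, no match -> kept with NULL
  - order 4 (Charger): customer_id=2 -> matches Leo
  - order 5 (Keyboard): customer_id=2 -> matches Leo
  - order 6 (Printer): customer_id=5 -> matches Aaron
  - order 7 (Notebook): customer_id=2 -> matches Leo
  - order 8 (Camera): customer_id=3 -> matches Wendy
All 8 rows appear; 2 have NULL customer.

SQL:
SELECT a.product, b.name AS customer
FROM orders a
LEFT JOIN customers b ON a.customer_id = b.id

Result:
product  | customer
---------+---------
Webcam   | Aaron   
Lamp     | NULL    
Chair    | NULL    
Charger  | Leo     
Keyboard | Leo     
Printer  | Aaron   
Notebook | Leo     
Camera   | Wendy   


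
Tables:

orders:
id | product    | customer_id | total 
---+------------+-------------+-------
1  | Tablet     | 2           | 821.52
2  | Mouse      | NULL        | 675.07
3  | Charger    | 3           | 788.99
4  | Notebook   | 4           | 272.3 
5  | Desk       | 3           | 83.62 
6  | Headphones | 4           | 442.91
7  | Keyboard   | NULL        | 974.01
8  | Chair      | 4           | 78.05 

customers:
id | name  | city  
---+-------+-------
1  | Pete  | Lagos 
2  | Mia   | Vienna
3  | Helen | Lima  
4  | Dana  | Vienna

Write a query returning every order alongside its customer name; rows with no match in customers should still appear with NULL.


LEFT JOIN keeps every row from orders (the left table); where customer_id has no match in customers, the customer columns become NULL. Walk through each order:
  - order 1 (Tablet): customer_id=2 -> matches Mia
  - order 2 (Mouse): customer_id=NULL, no match -> kept with NULL
  - order 3 (Charger): customer_id=3 -> matches Helen
  - order 4 (Notebook): customer_id=4 -> matches Dana
  - order 5 (Desk): customer_id=3 -> matches Helen
  - order 6 (Headphones): customer_id=4 -> matches Dana
  - order 7 (Keyboard): customer_id=NULL, no match -> kept with NULL
  - order 8 (Chair): customer_id=4 -> matches Dana
All 8 rows appear; 2 have NULL customer.

SQL:
SELECT a.product, b.name AS customer
FROM orders a
LEFT JOIN customers b ON a.customer_id = b.id

Result:
product    | customer
-----------+---------
Tablet     | Mia     
Mouse      | NULL    
Charger    | Helen   
Notebook   | Dana    
Desk       | Helen   
Headphones | Dana    
Keyboard   | NULL    
Chair      | Dana    


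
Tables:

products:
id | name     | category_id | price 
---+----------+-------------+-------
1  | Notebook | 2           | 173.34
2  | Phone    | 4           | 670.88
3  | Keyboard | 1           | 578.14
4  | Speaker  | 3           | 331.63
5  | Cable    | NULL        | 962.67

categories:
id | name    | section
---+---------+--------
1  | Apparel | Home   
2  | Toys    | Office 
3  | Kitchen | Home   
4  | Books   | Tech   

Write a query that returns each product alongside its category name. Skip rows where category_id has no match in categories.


INNER JOIN keeps only products rows whose category_id matches an id in categories. Walk through each product:
  - product 1 (Notebook): category_id=2 -> matches Toys
  - product 2 (Phone): category_id=4 -> matches Books
  - product 3 (Keyboard): category_id=1 -> matches Apparel
  - product 4 (Speaker): category_id=3 -> matches Kitchen
  - product 5 (Cable): category_id=NULL, no match -> dropped
So 1 of 5 rows is dropped.

SQL:
SELECT a.name, b.name AS category
FROM products a
INNER JOIN categories b ON a.category_id = b.id

Result:
name     | category
---------+---------
Notebook | Toys    
Phone    | Books   
Keyboard | Apparel 
Speaker  | Kitchen 


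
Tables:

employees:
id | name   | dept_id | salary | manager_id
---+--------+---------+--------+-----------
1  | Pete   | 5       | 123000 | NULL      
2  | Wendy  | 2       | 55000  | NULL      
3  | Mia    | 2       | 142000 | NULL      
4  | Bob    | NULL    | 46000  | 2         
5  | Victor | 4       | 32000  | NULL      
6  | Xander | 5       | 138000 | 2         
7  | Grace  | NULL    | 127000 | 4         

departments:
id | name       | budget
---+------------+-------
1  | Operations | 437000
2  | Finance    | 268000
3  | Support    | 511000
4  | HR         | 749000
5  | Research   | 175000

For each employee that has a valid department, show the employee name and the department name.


INNER JOIN keeps only employees rows whose dept_id matches an id in departments. Walk through each employee:
  - employee 1 (Pete): dept_id=5 -> matches Research
  - employee 2 (Wendy): dept_id=2 -> matches Finance
  - employee 3 (Mia): dept_id=2 -> matches Finance
  - employee 4 (Bob): dept_id=NULL, no match -> dropped
  - employee 5 (Victor): dept_id=4 -> matches HR
  - employee 6 (Xander): dept_id=5 -> matches Research
  - employee 7 (Grace): dept_id=NULL, no match -> dropped
So 2 of 7 rows are dropped.

SQL:
SELECT a.name, b.name AS department
FROM employees a
INNER JOIN departments b ON a.dept_id = b.id

Result:
name   | department
-------+-----------
Pete   | Research  
Wendy  | Finance   
Mia    | Finance   
Victor | HR        
Xander | Research  


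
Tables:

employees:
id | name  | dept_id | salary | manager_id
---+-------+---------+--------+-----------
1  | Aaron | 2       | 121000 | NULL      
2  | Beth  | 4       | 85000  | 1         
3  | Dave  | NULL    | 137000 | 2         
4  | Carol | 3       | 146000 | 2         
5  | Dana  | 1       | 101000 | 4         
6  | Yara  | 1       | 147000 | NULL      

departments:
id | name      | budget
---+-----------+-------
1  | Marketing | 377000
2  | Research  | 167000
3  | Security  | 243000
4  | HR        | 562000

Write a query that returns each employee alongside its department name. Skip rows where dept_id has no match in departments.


INNER JOIN keeps only employees rows whose dept_id matches an id in departments. Walk through each employee:
  - employee 1 (Aaron): dept_id=2 -> matches Research
  - employee 2 (Beth): dept_id=4 -> matches HR
  - employee 3 (Dave): dept_id=NULL, no match -> dropped
  - employee 4 (Carol): dept_id=3 -> matches Security
  - employee 5 (Dana): dept_id=1 -> matches Marketing
  - employee 6 (Yara): dept_id=1 -> matches Marketing
So 1 of 6 rows is dropped.

SQL:
SELECT a.name, b.name AS department
FROM employees a
INNER JOIN departments b ON a.dept_id = b.id

Result:
name  | department
------+-----------
Aaron | Research  
Beth  | HR        
Carol | Security  
Dana  | Marketing 
Yara  | Marketing 


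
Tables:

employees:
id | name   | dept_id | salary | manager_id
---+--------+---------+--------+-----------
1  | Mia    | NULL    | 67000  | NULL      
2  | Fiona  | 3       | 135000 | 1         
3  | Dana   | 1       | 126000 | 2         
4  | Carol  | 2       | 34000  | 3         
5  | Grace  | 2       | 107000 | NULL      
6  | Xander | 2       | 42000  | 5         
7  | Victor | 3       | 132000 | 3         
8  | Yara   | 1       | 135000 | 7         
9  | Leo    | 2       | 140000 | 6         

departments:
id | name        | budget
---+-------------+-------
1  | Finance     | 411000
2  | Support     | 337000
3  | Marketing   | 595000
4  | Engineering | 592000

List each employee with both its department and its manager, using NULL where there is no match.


Two LEFT JOINs from the same base table employees: one to departments via dept_id, one to employees itself via manager_id. Both are LEFT so every employee is preserved.
Match against departments:
  - employee 1 (Mia): dept_id=NULL, no match -> kept with NULL
  - employee 2 (Fiona): dept_id=3 -> matches Marketing
  - employee 3 (Dana): dept_id=1 -> matches Finance
  - employee 4 (Carol): dept_id=2 -> matches Support
  - employee 5 (Grace): dept_id=2 -> matches Support
  - employee 6 (Xander): dept_id=2 -> matches Support
  - employee 7 (Victor): dept_id=3 -> matches Marketing
  - employee 8 (Yara): dept_id=1 -> matches Finance
  - employee 9 (Leo): dept_id=2 -> matches Support
Match against employees (self):
  - employee 1 (Mia): manager_id=NULL -> NULL
  - employee 2 (Fiona): manager_id=1 -> Mia
  - employee 3 (Dana): manager_id=2 -> Fiona
  - employee 4 (Carol): manager_id=3 -> Dana
  - employee 5 (Grace): manager_id=NULL -> NULL
  - employee 6 (Xander): manager_id=5 -> Grace
  - employee 7 (Victor): manager_id=3 -> Dana
  - employee 8 (Yara): manager_id=7 -> Victor
  - employee 9 (Leo): manager_id=6 -> Xander

SQL:
SELECT a.name, b.name AS department, c.name AS manager
FROM employees a
LEFT JOIN departments b ON a.dept_id = b.id
LEFT JOIN employees c ON a.manager_id = c.id

Result:
name   | department | manager
-------+------------+--------
Mia    | NULL       | NULL   
Fiona  | Marketing  | Mia    
Dana   | Finance    | Fiona  
Carol  | Support    | Dana   
Grace  | Support    | NULL   
Xander | Support    | Grace  
Victor | Marketing  | Dana   
Yara   | Finance    | Victor 
Leo    | Support    | Xander 


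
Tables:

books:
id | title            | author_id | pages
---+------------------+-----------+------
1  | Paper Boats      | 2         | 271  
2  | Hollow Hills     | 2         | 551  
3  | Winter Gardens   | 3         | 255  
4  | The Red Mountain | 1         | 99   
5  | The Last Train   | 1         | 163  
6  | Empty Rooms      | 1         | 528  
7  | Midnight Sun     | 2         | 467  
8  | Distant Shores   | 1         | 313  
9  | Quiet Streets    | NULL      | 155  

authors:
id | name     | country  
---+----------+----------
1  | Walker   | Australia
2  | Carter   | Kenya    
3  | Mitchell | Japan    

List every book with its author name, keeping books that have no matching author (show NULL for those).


LEFT JOIN keeps every row from books (the left table); where author_id has no match in authors, the author columns become NULL. Walk through each book:
  - book 1 (Paper Boats): author_id=2 -> matches Carter
  - book 2 (Hollow Hills): author_id=2 -> matches Carter
  - book 3 (Winter Gardens): author_id=3 -> matches Mitchell
  - book 4 (The Red Mountain): author_id=1 -> matches Walker
  - book 5 (The Last Train): author_id=1 -> matches Walker
  - book 6 (Empty Rooms): author_id=1 -> matches Walker
  - book 7 (Midnight Sun): author_id=2 -> matches Carter
  - book 8 (Distant Shores): author_id=1 -> matches Walker
  - book 9 (Quiet Streets): author_id=NULL, no match -> kept with NULL
All 9 rows appear; 1 has NULL author.

SQL:
SELECT a.title, b.name AS author
FROM books a
LEFT JOIN authors b ON a.author_id = b.id

Result:
title            | author  
-----------------+---------
Paper Boats      | Carter  
Hollow Hills     | Carter  
Winter Gardens   | Mitchell
The Red Mountain | Walker  
The Last Train   | Walker  
Empty Rooms      | Walker  
Midnight Sun     | Carter  
Distant Shores   | Walker  
Quiet Streets    | NULL    


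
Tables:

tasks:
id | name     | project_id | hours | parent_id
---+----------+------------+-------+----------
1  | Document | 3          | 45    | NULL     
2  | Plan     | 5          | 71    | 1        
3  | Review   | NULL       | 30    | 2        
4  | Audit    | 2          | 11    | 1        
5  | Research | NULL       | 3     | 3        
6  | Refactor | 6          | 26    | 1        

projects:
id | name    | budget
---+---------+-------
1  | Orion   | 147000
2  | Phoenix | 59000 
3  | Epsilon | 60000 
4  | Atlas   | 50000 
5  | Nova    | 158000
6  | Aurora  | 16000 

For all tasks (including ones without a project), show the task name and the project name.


LEFT JOIN keeps every row from tasks (the left table); where project_id has no match in projects, the project columns become NULL. Walk through each task:
  - task 1 (Document): project_id=3 -> matches Epsilon
  - task 2 (Plan): project_id=5 -> matches Nova
  - task 3 (Review): project_id=NULL, no match -> kept with NULL
  - task 4 (Audit): project_id=2 -> matches Phoenix
  - task 5 (Research): project_id=NULL, no match -> kept with NULL
  - task 6 (Refactor): project_id=6 -> matches Aurora
All 6 rows appear; 2 have NULL project.

SQL:
SELECT a.name, b.name AS project
FROM tasks a
LEFT JOIN projects b ON a.project_id = b.id

Result:
name     | project
---------+--------
Document | Epsilon
Plan     | Nova   
Review   | NULL   
Audit    | Phoenix
Research | NULL   
Refactor | Aurora 


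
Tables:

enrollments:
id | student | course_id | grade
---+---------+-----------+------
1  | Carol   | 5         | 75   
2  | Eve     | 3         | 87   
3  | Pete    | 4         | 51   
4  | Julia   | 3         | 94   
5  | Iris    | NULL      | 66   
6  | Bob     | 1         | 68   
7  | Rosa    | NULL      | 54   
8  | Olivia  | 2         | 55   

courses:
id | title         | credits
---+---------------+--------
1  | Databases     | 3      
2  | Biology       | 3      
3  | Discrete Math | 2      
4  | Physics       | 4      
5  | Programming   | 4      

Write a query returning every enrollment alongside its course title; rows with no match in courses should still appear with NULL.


LEFT JOIN keeps every row from enrollments (the left table); where course_id has no match in courses, the course columns become NULL. Walk through each enrollment:
  - enrollment 1 (Carol): course_id=5 -> matches Programming
  - enrollment 2 (Eve): course_id=3 -> matches Discrete Math
  - enrollment 3 (Pete): course_id=4 -> matches Physics
  - enrollment 4 (Julia): course_id=3 -> matches Discrete Math
  - enrollment 5 (Iris): course_id=NULL, no match -> kept with NULL
  - enrollment 6 (Bob): course_id=1 -> matches Databases
  - enrollment 7 (Rosa): course_id=NULL, no match -> kept with NULL
  - enrollment 8 (Olivia): course_id=2 -> matches Biology
All 8 rows appear; 2 have NULL course.

SQL:
SELECT a.student, b.title AS course
FROM enrollments a
LEFT JOIN courses b ON a.course_id = b.id

Result:
student | course       
--------+--------------
Carol   | Programming  
Eve     | Discrete Math
Pete    | Physics      
Julia   | Discrete Math
Iris    | NULL         
Bob     | Databases    
Rosa    | NULL         
Olivia  | Biology      


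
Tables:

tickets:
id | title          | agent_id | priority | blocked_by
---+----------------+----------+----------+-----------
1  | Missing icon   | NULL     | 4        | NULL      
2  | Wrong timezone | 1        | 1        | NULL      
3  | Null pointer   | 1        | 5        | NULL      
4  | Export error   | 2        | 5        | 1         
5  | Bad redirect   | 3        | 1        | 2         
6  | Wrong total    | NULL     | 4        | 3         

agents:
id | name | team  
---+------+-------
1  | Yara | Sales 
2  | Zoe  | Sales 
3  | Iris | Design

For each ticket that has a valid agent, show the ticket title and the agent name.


INNER JOIN keeps only tickets rows whose agent_id matches an id in agents. Walk through each ticket:
  - ticket 1 (Missing icon): agent_id=NULL, no match -> dropped
  - ticket 2 (Wrong timezone): agent_id=1 -> matches Yara
  - ticket 3 (Null pointer): agent_id=1 -> matches Yara
  - ticket 4 (Export error): agent_id=2 -> matches Zoe
  - ticket 5 (Bad redirect): agent_id=3 -> matches Iris
  - ticket 6 (Wrong total): agent_id=NULL, no match -> dropped
So 2 of 6 rows are dropped.

SQL:
SELECT a.title, b.name AS agent
FROM tickets a
INNER JOIN agents b ON a.agent_id = b.id

Result:
title          | agent
---------------+------
Wrong timezone | Yara 
Null pointer   | Yara 
Export error   | Zoe  
Bad redirect   | Iris 


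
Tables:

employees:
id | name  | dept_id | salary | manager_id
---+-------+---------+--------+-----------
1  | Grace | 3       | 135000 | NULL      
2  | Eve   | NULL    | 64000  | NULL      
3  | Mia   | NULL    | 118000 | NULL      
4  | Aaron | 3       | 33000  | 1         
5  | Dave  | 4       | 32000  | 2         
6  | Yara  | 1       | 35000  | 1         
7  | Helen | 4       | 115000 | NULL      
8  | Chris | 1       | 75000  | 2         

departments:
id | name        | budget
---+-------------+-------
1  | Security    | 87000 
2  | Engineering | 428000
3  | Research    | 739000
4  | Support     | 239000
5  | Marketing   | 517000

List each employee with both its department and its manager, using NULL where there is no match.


Two LEFT JOINs from the same base table employees: one to departments via dept_id, one to employees itself via manager_id. Both are LEFT so every employee is preserved.
Match against departments:
  - employee 1 (Grace): dept_id=3 -> matches Research
  - employee 2 (Eve): dept_id=NULL, no match -> kept with NULL
  - employee 3 (Mia): dept_id=NULL, no match -> kept with NULL
  - employee 4 (Aaron): dept_id=3 -> matches Research
  - employee 5 (Dave): dept_id=4 -> matches Support
  - employee 6 (Yara): dept_id=1 -> matches Security
  - employee 7 (Helen): dept_id=4 -> matches Support
  - employee 8 (Chris): dept_id=1 -> matches Security
Match against employees (self):
  - employee 1 (Grace): manager_id=NULL -> NULL
  - employee 2 (Eve): manager_id=NULL -> NULL
  - employee 3 (Mia): manager_id=NULL -> NULL
  - employee 4 (Aaron): manager_id=1 -> Grace
  - employee 5 (Dave): manager_id=2 -> Eve
  - employee 6 (Yara): manager_id=1 -> Grace
  - employee 7 (Helen): manager_id=NULL -> NULL
  - employee 8 (Chris): manager_id=2 -> Eve

SQL:
SELECT a.name, b.name AS department, c.name AS manager
FROM employees a
LEFT JOIN departments b ON a.dept_id = b.id
LEFT JOIN employees c ON a.manager_id = c.id

Result:
name  | department | manager
------+------------+--------
Grace | Research   | NULL   
Eve   | NULL       | NULL   
Mia   | NULL       | NULL   
Aaron | Research   | Grace  
Dave  | Support    | Eve    
Yara  | Security   | Grace  
Helen | Support    | NULL   
Chris | Security   | Eve    


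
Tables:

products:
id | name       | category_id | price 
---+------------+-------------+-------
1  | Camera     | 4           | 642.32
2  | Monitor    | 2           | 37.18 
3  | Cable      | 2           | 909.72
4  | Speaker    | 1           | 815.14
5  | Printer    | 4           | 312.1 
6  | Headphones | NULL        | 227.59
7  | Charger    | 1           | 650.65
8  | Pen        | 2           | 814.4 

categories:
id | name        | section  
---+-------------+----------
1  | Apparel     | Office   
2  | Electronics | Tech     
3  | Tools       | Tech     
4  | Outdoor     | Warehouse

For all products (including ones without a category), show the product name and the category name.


LEFT JOIN keeps every row from products (the left table); where category_id has no match in categories, the category columns become NULL. Walk through each product:
  - product 1 (Camera): category_id=4 -> matches Outdoor
  - product 2 (Monitor): category_id=2 -> matches Electronics
  - product 3 (Cable): category_id=2 -> matches Electronics
  - product 4 (Speaker): category_id=1 -> matches Apparel
  - product 5 (Printer): category_id=4 -> matches Outdoor
  - product 6 (Headphones): category_id=NULL, no match -> kept with NULL
  - product 7 (Charger): category_id=1 -> matches Apparel
  - product 8 (Pen): category_id=2 -> matches Electronics
All 8 rows appear; 1 has NULL category.

SQL:
SELECT a.name, b.name AS category
FROM products a
LEFT JOIN categories b ON a.category_id = b.id

Result:
name       | category   
-----------+------------
Camera     | Outdoor    
Monitor    | Electronics
Cable      | Electronics
Speaker    | Apparel    
Printer    | Outdoor    
Headphones | NULL       
Charger    | Apparel    
Pen        | Electronics


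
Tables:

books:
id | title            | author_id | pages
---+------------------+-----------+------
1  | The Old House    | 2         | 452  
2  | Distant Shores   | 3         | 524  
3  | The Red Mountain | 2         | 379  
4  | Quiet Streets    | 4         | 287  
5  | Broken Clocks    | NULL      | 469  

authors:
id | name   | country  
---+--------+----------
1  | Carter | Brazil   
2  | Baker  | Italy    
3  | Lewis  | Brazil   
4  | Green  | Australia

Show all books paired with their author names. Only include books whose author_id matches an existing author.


INNER JOIN keeps only books rows whose author_id matches an id in authors. Walk through each book:
  - book 1 (The Old House): author_id=2 -> matches Baker
  - book 2 (Distant Shores): author_id=3 -> matches Lewis
  - book 3 (The Red Mountain): author_id=2 -> matches Baker
  - book 4 (Quiet Streets): author_id=4 -> matches Green
  - book 5 (Broken Clocks): author_id=NULL, no match -> dropped
So 1 of 5 rows is dropped.

SQL:
SELECT a.title, b.name AS author
FROM books a
INNER JOIN authors b ON a.author_id = b.id

Result:
title            | author
-----------------+-------
The Old House    | Baker 
Distant Shores   | Lewis 
The Red Mountain | Baker 
Quiet Streets    | Green 


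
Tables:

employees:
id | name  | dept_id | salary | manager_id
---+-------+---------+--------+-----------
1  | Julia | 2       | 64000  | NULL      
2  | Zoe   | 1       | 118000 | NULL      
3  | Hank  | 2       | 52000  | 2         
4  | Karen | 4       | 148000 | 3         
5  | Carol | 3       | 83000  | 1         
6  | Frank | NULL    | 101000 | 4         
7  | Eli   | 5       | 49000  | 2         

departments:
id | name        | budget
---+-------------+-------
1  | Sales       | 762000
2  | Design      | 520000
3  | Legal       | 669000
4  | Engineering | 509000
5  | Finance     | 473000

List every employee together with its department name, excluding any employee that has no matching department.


INNER JOIN keeps only employees rows whose dept_id matches an id in departments. Walk through each employee:
  - employee 1 (Julia): dept_id=2 -> matches Design
  - employee 2 (Zoe): dept_id=1 -> matches Sales
  - employee 3 (Hank): dept_id=2 -> matches Design
  - employee 4 (Karen): dept_id=4 -> matches Engineering
  - employee 5 (Carol): dept_id=3 -> matches Legal
  - employee 6 (Frank): dept_id=NULL, no match -> dropped
  - employee 7 (Eli): dept_id=5 -> matches Finance
So 1 of 7 rows is dropped.

SQL:
SELECT a.name, b.name AS department
FROM employees a
INNER JOIN departments b ON a.dept_id = b.id

Result:
name  | department 
------+------------
Julia | Design     
Zoe   | Sales      
Hank  | Design     
Karen | Engineering
Carol | Legal      
Eli   | Finance    


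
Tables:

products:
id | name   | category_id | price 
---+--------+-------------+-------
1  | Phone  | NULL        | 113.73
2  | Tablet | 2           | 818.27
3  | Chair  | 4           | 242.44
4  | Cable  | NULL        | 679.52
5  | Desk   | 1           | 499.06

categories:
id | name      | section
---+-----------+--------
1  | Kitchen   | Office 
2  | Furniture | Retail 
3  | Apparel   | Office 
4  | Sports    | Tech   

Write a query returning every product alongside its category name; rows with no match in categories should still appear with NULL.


LEFT JOIN keeps every row from products (the left table); where category_id has no match in categories, the category columns become NULL. Walk through each product:
  - product 1 (Phone): category_id=NULL, no match -> kept with NULL
  - product 2 (Tablet): category_id=2 -> matches Furniture
  - product 3 (Chair): category_id=4 -> matches Sports
  - product 4 (Cable): category_id=NULL, no match -> kept with NULL
  - product 5 (Desk): category_id=1 -> matches Kitchen
All 5 rows appear; 2 have NULL category.

SQL:
SELECT a.name, b.name AS category
FROM products a
LEFT JOIN categories b ON a.category_id = b.id

Result:
name   | category 
-------+----------
Phone  | NULL     
Tablet | Furniture
Chair  | Sports   
Cable  | NULL     
Desk   | Kitchen  


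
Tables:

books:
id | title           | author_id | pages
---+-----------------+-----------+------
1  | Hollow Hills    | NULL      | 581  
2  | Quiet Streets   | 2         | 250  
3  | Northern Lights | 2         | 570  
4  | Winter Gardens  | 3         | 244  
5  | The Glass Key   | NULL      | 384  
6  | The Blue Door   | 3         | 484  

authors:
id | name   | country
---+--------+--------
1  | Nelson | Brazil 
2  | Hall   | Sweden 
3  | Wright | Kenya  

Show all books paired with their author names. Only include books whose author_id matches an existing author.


INNER JOIN keeps only books rows whose author_id matches an id in authors. Walk through each book:
  - book 1 (Hollow Hills): author_id=NULL, no match -> dropped
  - book 2 (Quiet Streets): author_id=2 -> matches Hall
  - book 3 (Northern Lights): author_id=2 -> matches Hall
  - book 4 (Winter Gardens): author_id=3 -> matches Wright
  - book 5 (The Glass Key): author_id=NULL, no match -> dropped
  - book 6 (The Blue Door): author_id=3 -> matches Wright
So 2 of 6 rows are dropped.

SQL:
SELECT a.title, b.name AS author
FROM books a
INNER JOIN authors b ON a.author_id = b.id

Result:
title           | author
----------------+-------
Quiet Streets   | Hall  
Northern Lights | Hall  
Winter Gardens  | Wright
The Blue Door   | Wright
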